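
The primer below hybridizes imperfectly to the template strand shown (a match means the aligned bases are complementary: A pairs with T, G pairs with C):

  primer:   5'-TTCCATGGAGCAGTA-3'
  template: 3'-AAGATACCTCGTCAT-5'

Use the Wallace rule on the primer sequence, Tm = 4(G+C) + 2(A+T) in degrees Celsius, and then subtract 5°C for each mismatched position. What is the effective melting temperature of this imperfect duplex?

Primer base counts: A=4, T=4, G=4, C=3 → A+T=8, G+C=7
Perfect-match Tm = 2(8) + 4(7) = 16 + 28 = 44°C
Mismatches (positions where the bases are not complementary): 1 (at position 4)
Effective Tm = 44 − 1×5 = 44 − 5 = 39°C

39°C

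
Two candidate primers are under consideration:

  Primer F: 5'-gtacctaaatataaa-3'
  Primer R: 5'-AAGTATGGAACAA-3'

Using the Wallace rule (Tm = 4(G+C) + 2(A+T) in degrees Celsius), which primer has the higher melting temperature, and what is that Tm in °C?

Primer F: A+T=12, G+C=3 → Tm = 2(12)+4(3) = 36°C
Primer R: A+T=9, G+C=4 → Tm = 2(9)+4(4) = 34°C
36°C vs 34°C → primer F is higher.

Primer F, 36°C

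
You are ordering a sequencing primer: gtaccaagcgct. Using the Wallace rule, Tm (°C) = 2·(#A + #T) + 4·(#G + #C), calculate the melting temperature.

38°C

T=2, C=4, A=3, G=3
AT pairs contribute 5, GC pairs contribute 7.
Tm = 2(5) + 4(7) = 10 + 28 = 38°C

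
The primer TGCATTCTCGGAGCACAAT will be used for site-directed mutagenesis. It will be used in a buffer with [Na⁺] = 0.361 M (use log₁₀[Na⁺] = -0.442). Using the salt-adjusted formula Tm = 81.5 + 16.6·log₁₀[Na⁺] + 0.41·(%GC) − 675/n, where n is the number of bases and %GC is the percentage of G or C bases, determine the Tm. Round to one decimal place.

58.1°C

Length n = 19. Base counts: C=5, G=4, A=5, T=5
G+C = 9, so %GC = 9/19 × 100 = 47.368%
Salt term: 16.6 × (-0.442) = -7.337
GC term: 0.41 × 47.368 = 19.421; length term: −675/19 = −35.526
Tm = 81.5 + (-7.337) + 19.421 − 35.526 = 58.058 → 58.1°C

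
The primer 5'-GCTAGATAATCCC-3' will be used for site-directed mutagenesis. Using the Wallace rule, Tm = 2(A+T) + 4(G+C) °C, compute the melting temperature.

A=4, T=3, C=4, G=2
AT pairs contribute 7, GC pairs contribute 6.
Tm = 2(7) + 4(6) = 14 + 24 = 38°C

38°C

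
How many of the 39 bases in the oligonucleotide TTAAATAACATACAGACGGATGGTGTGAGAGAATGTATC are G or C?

Counting bases: C=4, G=10, A=15, T=10
Total G or C: 10 + 4 = 14

14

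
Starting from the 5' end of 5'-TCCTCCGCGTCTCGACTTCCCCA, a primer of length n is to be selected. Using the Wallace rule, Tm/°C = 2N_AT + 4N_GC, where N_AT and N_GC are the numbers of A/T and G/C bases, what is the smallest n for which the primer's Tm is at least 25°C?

n = 8

First 7 bases: TCCTCCG → Tm = 24°C (< 25°C)
First 8 bases: TCCTCCGC → Tm = 28°C (≥ 25°C)
Each additional base adds 2°C (A/T) or 4°C (G/C), so Tm is non-decreasing in n; n = 8 is the first length to reach 25°C.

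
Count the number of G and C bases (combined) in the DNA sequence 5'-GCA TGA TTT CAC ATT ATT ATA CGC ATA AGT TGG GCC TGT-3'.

15

Base counts: A=10, T=14, G=8, C=7
G+C = 8 + 7 = 15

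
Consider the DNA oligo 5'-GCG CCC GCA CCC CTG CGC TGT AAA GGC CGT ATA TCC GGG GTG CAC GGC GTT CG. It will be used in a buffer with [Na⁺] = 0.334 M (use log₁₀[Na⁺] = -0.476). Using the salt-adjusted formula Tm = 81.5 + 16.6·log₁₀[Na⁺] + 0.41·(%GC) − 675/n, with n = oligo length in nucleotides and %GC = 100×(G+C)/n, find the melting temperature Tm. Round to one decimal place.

89.5°C

Length n = 53. Scanning the sequence gives A=7, C=19, G=18, T=9.
G+C = 37, so %GC = 37/53 × 100 = 69.811%
Salt term: 16.6 × (-0.476) = -7.902
GC term: 0.41 × 69.811 = 28.623; length term: −675/53 = −12.736
Tm = 81.5 + (-7.902) + 28.623 − 12.736 = 89.485 → 89.5°C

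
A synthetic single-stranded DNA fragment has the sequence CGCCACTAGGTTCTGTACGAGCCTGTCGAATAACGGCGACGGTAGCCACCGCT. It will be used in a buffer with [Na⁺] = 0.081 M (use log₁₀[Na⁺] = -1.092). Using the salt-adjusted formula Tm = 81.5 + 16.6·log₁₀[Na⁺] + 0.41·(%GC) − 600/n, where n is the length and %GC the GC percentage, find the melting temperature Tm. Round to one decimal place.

Length n = 53. G=15, A=11, T=10, C=17
G+C = 32, so %GC = 32/53 × 100 = 60.377%
Salt term: 16.6 × (-1.092) = -18.127
GC term: 0.41 × 60.377 = 24.755; length term: −600/53 = −11.321
Tm = 81.5 + (-18.127) + 24.755 − 11.321 = 76.807 → 76.8°C

76.8°C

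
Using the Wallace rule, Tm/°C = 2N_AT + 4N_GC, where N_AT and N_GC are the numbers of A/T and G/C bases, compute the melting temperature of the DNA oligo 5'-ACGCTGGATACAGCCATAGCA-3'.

64°C

Base counts: G=5, A=7, T=3, C=6
So N_AT = 10 and N_GC = 11.
Tm = 2(10) + 4(11) = 20 + 44 = 64°C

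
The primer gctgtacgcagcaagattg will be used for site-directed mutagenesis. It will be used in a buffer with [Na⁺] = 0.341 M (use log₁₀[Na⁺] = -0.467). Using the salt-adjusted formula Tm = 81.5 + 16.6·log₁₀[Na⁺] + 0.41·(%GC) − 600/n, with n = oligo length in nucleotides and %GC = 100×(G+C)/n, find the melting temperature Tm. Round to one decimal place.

Length n = 19. G=6, T=4, C=4, A=5
G+C = 10, so %GC = 10/19 × 100 = 52.632%
Salt term: 16.6 × (-0.467) = -7.752
GC term: 0.41 × 52.632 = 21.579; length term: −600/19 = −31.579
Tm = 81.5 + (-7.752) + 21.579 − 31.579 = 63.748 → 63.7°C

63.7°C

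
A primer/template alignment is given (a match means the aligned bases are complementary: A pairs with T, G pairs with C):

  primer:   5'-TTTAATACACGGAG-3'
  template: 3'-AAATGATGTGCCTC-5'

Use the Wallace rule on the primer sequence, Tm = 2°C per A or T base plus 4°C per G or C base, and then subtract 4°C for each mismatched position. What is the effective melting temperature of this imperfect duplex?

Primer base counts: A=5, T=4, G=3, C=2 → A+T=9, G+C=5
Perfect-match Tm = 2(9) + 4(5) = 18 + 20 = 38°C
Mismatches (positions where the bases are not complementary): 1 (at position 5)
Effective Tm = 38 − 1×4 = 38 − 4 = 34°C

34°C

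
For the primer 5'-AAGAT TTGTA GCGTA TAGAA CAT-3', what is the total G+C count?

7

Base counts: A=9, T=7, G=5, C=2
G+C = 5 + 2 = 7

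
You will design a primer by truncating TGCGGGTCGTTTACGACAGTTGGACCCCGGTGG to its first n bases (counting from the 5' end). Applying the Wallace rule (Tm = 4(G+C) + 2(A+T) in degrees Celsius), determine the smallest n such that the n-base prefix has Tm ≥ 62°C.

First 19 bases: TGCGGGTCGTTTACGACAG → Tm = 60°C (< 62°C)
First 20 bases: TGCGGGTCGTTTACGACAGT → Tm = 62°C (≥ 62°C)
Each additional base adds 2°C (A/T) or 4°C (G/C), so Tm is non-decreasing in n; n = 20 is the first length to reach 62°C.

n = 20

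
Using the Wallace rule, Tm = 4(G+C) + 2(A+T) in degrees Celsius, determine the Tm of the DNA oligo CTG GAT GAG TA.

Scanning the sequence gives T=3, C=1, A=3, G=4.
So N_AT = 6 and N_GC = 5.
Tm = 2×6 + 4×5 = 32°C

32°C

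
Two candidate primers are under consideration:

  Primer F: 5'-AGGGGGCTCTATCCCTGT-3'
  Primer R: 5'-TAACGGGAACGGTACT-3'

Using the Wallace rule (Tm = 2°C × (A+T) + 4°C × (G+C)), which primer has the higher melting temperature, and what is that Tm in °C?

Primer F, 58°C

Primer F: A+T=7, G+C=11 → Tm = 2(7)+4(11) = 58°C
Primer R: A+T=8, G+C=8 → Tm = 2(8)+4(8) = 48°C
58°C vs 48°C → primer F is higher.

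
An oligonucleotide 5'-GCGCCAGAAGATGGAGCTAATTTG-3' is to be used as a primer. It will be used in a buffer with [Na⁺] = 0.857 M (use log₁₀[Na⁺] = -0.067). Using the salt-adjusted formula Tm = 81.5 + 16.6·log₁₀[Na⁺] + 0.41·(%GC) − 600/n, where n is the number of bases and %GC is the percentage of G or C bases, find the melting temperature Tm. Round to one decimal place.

Length n = 24. Base counts: G=8, C=4, A=7, T=5
G+C = 12, so %GC = 12/24 × 100 = 50%
Salt term: 16.6 × (-0.067) = -1.112
GC term: 0.41 × 50 = 20.5; length term: −600/24 = −25
Tm = 81.5 + (-1.112) + 20.5 − 25 = 75.888 → 75.9°C

75.9°C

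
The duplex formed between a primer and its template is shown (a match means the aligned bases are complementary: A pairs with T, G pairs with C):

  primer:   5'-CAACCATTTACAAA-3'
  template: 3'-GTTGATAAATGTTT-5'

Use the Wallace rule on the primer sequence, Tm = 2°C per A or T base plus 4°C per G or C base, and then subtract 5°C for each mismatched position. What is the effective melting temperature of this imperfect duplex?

31°C

Primer base counts: A=7, T=3, G=0, C=4 → A+T=10, G+C=4
Perfect-match Tm = 2(10) + 4(4) = 20 + 16 = 36°C
Mismatches (positions where the bases are not complementary): 1 (at position 5)
Effective Tm = 36 − 1×5 = 36 − 5 = 31°C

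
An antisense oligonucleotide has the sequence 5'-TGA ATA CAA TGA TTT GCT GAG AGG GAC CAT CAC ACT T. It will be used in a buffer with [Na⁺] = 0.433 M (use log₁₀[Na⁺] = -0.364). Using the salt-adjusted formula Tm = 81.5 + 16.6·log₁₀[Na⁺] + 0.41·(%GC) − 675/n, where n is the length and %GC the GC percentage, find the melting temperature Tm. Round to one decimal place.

Length n = 37. G=8, C=7, A=12, T=10
G+C = 15, so %GC = 15/37 × 100 = 40.541%
Salt term: 16.6 × (-0.364) = -6.042
GC term: 0.41 × 40.541 = 16.622; length term: −675/37 = −18.243
Tm = 81.5 + (-6.042) + 16.622 − 18.243 = 73.837 → 73.8°C

73.8°C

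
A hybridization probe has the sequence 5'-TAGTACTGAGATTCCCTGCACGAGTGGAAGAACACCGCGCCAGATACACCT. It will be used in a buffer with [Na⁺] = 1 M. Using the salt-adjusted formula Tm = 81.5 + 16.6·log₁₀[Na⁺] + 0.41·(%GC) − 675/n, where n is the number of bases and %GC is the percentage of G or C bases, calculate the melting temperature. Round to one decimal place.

Length n = 51. Base counts: C=15, T=9, A=15, G=12
G+C = 27, so %GC = 27/51 × 100 = 52.941%
Salt term: 16.6 × (0) = 0
GC term: 0.41 × 52.941 = 21.706; length term: −675/51 = −13.235
Tm = 81.5 + (0) + 21.706 − 13.235 = 89.971 → 90.0°C

90.0°C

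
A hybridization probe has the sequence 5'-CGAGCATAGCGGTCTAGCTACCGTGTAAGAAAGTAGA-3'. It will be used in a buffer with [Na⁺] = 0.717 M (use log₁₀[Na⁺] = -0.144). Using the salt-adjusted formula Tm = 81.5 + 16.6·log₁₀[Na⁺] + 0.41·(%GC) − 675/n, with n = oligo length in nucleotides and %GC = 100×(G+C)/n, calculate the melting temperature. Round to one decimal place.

Length n = 37. Base counts: T=7, A=12, C=7, G=11
G+C = 18, so %GC = 18/37 × 100 = 48.649%
Salt term: 16.6 × (-0.144) = -2.39
GC term: 0.41 × 48.649 = 19.946; length term: −675/37 = −18.243
Tm = 81.5 + (-2.39) + 19.946 − 18.243 = 80.813 → 80.8°C

80.8°C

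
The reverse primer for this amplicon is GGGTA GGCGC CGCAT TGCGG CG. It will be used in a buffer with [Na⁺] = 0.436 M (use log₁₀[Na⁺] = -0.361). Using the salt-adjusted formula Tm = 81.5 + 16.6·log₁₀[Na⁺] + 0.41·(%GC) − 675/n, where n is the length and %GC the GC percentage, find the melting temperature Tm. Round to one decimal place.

Length n = 22. Counting bases: T=3, G=11, A=2, C=6
G+C = 17, so %GC = 17/22 × 100 = 77.273%
Salt term: 16.6 × (-0.361) = -5.993
GC term: 0.41 × 77.273 = 31.682; length term: −675/22 = −30.682
Tm = 81.5 + (-5.993) + 31.682 − 30.682 = 76.507 → 76.5°C

76.5°C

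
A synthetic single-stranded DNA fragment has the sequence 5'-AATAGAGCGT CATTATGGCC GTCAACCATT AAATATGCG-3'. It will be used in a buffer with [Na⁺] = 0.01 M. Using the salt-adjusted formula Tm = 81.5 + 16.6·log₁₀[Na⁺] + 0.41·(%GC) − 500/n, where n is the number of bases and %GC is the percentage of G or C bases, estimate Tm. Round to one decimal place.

Length n = 39. Base counts: G=8, C=8, T=10, A=13
G+C = 16, so %GC = 16/39 × 100 = 41.026%
Salt term: 16.6 × (-2) = -33.2
GC term: 0.41 × 41.026 = 16.821; length term: −500/39 = −12.821
Tm = 81.5 + (-33.2) + 16.821 − 12.821 = 52.3 → 52.3°C

52.3°C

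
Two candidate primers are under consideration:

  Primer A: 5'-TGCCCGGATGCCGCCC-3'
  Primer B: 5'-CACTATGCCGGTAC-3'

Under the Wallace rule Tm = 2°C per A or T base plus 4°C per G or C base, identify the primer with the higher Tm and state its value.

Primer A: A+T=3, G+C=13 → Tm = 2(3)+4(13) = 58°C
Primer B: A+T=6, G+C=8 → Tm = 2(6)+4(8) = 44°C
58°C vs 44°C → primer A is higher.

Primer A, 58°C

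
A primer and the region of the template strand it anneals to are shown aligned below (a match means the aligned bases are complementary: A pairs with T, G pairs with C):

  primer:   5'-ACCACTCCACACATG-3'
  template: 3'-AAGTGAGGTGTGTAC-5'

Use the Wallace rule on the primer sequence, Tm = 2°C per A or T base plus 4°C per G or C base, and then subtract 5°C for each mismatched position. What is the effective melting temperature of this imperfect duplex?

36°C

Primer base counts: A=5, T=2, G=1, C=7 → A+T=7, G+C=8
Perfect-match Tm = 2(7) + 4(8) = 14 + 32 = 46°C
Mismatches (positions where the bases are not complementary): 2 (at positions 1, 2)
Effective Tm = 46 − 2×5 = 46 − 10 = 36°C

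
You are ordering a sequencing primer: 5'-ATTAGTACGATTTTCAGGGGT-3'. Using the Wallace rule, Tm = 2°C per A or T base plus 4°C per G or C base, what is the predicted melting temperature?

58°C

Scanning the sequence gives T=8, G=6, C=2, A=5.
AT pairs contribute 13, GC pairs contribute 8.
Tm = 2(13) + 4(8) = 26 + 32 = 58°C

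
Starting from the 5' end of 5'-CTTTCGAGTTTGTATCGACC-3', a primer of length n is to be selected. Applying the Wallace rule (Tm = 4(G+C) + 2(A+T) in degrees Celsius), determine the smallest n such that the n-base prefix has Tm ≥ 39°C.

n = 15

First 14 bases: CTTTCGAGTTTGTA → Tm = 38°C (< 39°C)
First 15 bases: CTTTCGAGTTTGTAT → Tm = 40°C (≥ 39°C)
Each additional base adds 2°C (A/T) or 4°C (G/C), so Tm is non-decreasing in n; n = 15 is the first length to reach 39°C.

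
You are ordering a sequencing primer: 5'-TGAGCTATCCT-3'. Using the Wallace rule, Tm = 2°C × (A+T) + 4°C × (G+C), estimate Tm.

32°C

Counting bases: G=2, C=3, A=2, T=4
A+T = 6, G+C = 5
Tm = 2×6 + 4×5 = 32°C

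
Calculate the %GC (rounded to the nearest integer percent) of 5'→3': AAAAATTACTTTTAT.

7%

Counting bases: T=7, G=0, A=7, C=1
G+C = 0 + 1 = 1 out of 15 bases
%GC = 1/15 × 100 = 6.667% ≈ 7%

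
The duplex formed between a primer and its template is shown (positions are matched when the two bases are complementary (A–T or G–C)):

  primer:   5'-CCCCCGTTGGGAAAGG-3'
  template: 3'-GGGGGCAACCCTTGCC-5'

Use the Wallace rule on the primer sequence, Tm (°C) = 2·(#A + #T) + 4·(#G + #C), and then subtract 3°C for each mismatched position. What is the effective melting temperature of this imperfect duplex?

Primer base counts: A=3, T=2, G=6, C=5 → A+T=5, G+C=11
Perfect-match Tm = 2(5) + 4(11) = 10 + 44 = 54°C
Mismatches (positions where the bases are not complementary): 1 (at position 14)
Effective Tm = 54 − 1×3 = 54 − 3 = 51°C

51°C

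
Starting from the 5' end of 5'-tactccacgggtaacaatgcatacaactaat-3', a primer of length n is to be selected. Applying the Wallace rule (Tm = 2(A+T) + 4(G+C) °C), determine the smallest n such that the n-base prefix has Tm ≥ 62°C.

First 20 bases: TACTCCACGGGTAACAATGC → Tm = 60°C (< 62°C)
First 21 bases: TACTCCACGGGTAACAATGCA → Tm = 62°C (≥ 62°C)
Since every base adds ≥2°C, Tm only increases with n, so the threshold is first crossed at n = 21.

n = 21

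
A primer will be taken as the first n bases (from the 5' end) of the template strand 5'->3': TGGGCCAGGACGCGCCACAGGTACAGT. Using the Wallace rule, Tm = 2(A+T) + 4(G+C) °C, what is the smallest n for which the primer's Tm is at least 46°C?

First 12 bases: TGGGCCAGGACG → Tm = 42°C (< 46°C)
First 13 bases: TGGGCCAGGACGC → Tm = 46°C (≥ 46°C)
Each additional base adds 2°C (A/T) or 4°C (G/C), so Tm is non-decreasing in n; n = 13 is the first length to reach 46°C.

n = 13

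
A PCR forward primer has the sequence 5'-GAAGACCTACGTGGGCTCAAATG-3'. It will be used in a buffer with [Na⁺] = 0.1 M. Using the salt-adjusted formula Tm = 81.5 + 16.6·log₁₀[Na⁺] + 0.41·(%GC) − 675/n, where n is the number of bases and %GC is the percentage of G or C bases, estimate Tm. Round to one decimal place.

Length n = 23. Base counts: G=7, T=4, A=7, C=5
G+C = 12, so %GC = 12/23 × 100 = 52.174%
Salt term: 16.6 × (-1) = -16.6
GC term: 0.41 × 52.174 = 21.391; length term: −675/23 = −29.348
Tm = 81.5 + (-16.6) + 21.391 − 29.348 = 56.943 → 56.9°C

56.9°C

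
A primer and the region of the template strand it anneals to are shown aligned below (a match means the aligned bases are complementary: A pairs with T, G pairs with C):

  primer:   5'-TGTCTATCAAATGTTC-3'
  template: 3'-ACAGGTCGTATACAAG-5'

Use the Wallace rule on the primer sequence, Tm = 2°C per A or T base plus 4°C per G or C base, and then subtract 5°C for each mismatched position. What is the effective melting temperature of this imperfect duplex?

27°C

Primer base counts: A=4, T=7, G=2, C=3 → A+T=11, G+C=5
Perfect-match Tm = 2(11) + 4(5) = 22 + 20 = 42°C
Mismatches (positions where the bases are not complementary): 3 (at positions 5, 7, 10)
Effective Tm = 42 − 3×5 = 42 − 15 = 27°C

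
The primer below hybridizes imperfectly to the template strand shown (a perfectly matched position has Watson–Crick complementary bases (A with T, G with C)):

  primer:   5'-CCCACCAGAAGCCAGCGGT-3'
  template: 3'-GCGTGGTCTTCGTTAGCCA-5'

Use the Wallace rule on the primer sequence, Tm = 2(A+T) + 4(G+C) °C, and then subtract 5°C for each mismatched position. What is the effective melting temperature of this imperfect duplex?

Primer base counts: A=5, T=1, G=5, C=8 → A+T=6, G+C=13
Perfect-match Tm = 2(6) + 4(13) = 12 + 52 = 64°C
Mismatches (positions where the bases are not complementary): 3 (at positions 2, 13, 15)
Effective Tm = 64 − 3×5 = 64 − 15 = 49°C

49°C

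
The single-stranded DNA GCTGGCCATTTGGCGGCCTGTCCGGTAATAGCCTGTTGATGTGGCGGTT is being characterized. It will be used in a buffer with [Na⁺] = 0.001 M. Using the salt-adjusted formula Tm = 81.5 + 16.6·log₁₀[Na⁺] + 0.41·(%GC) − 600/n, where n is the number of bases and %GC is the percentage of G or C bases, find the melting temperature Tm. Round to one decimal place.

43.7°C

Length n = 49. Base counts: A=5, G=18, C=11, T=15
G+C = 29, so %GC = 29/49 × 100 = 59.184%
Salt term: 16.6 × (-3) = -49.8
GC term: 0.41 × 59.184 = 24.265; length term: −600/49 = −12.245
Tm = 81.5 + (-49.8) + 24.265 − 12.245 = 43.72 → 43.7°C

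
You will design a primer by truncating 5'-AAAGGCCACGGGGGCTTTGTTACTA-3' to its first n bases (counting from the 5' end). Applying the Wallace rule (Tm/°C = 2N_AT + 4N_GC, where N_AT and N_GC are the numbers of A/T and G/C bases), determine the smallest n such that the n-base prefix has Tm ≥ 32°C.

n = 10

First 9 bases: AAAGGCCAC → Tm = 28°C (< 32°C)
First 10 bases: AAAGGCCACG → Tm = 32°C (≥ 32°C)
Since every base adds ≥2°C, Tm only increases with n, so the threshold is first crossed at n = 10.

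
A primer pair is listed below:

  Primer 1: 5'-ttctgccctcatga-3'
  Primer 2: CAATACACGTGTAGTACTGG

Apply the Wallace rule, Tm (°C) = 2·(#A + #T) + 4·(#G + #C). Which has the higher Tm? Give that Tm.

Primer 2, 58°C

Primer 1: A+T=7, G+C=7 → Tm = 2(7)+4(7) = 42°C
Primer 2: A+T=11, G+C=9 → Tm = 2(11)+4(9) = 58°C
42°C vs 58°C → primer 2 is higher.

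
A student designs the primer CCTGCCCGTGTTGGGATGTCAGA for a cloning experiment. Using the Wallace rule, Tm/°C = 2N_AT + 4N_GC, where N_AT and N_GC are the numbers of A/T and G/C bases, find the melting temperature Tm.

Counting bases: C=6, G=8, T=6, A=3
So N_AT = 9 and N_GC = 14.
Tm = 4·14 + 2·9 = 56 + 18 = 74°C

74°C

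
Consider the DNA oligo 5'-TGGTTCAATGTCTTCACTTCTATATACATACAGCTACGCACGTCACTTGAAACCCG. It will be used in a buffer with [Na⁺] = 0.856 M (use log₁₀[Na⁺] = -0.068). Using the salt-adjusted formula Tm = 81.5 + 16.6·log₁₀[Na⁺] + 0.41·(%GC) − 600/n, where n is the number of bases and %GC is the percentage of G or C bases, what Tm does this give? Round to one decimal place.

Length n = 56. Scanning the sequence gives G=8, A=15, C=16, T=17.
G+C = 24, so %GC = 24/56 × 100 = 42.857%
Salt term: 16.6 × (-0.068) = -1.129
GC term: 0.41 × 42.857 = 17.571; length term: −600/56 = −10.714
Tm = 81.5 + (-1.129) + 17.571 − 10.714 = 87.228 → 87.2°C

87.2°C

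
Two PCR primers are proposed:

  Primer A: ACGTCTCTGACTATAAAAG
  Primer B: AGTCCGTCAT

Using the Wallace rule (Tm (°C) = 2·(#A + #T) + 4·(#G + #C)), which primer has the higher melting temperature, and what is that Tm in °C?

Primer A, 52°C

Primer A: A+T=12, G+C=7 → Tm = 2(12)+4(7) = 52°C
Primer B: A+T=5, G+C=5 → Tm = 2(5)+4(5) = 30°C
52°C vs 30°C → primer A is higher.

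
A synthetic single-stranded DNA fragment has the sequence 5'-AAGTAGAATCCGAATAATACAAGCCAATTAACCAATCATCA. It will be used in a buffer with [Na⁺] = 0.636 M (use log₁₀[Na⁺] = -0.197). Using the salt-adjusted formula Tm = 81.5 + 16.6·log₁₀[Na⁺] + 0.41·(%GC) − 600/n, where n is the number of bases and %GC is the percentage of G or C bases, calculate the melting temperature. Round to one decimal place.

Length n = 41. Scanning the sequence gives G=4, C=9, A=20, T=8.
G+C = 13, so %GC = 13/41 × 100 = 31.707%
Salt term: 16.6 × (-0.197) = -3.27
GC term: 0.41 × 31.707 = 13; length term: −600/41 = −14.634
Tm = 81.5 + (-3.27) + 13 − 14.634 = 76.596 → 76.6°C

76.6°C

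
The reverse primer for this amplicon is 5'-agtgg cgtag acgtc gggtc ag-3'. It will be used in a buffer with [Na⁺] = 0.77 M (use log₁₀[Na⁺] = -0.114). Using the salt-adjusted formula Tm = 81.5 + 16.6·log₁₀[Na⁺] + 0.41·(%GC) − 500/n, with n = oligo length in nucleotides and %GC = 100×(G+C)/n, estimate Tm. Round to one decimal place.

Length n = 22. Scanning the sequence gives T=4, A=4, C=4, G=10.
G+C = 14, so %GC = 14/22 × 100 = 63.636%
Salt term: 16.6 × (-0.114) = -1.892
GC term: 0.41 × 63.636 = 26.091; length term: −500/22 = −22.727
Tm = 81.5 + (-1.892) + 26.091 − 22.727 = 82.972 → 83.0°C

83.0°C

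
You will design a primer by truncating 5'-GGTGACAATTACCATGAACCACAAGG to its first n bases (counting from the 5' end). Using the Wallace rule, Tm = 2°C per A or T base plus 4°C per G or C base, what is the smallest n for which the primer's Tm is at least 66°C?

First 22 bases: GGTGACAATTACCATGAACCAC → Tm = 64°C (< 66°C)
First 23 bases: GGTGACAATTACCATGAACCACA → Tm = 66°C (≥ 66°C)
Since every base adds ≥2°C, Tm only increases with n, so the threshold is first crossed at n = 23.

n = 23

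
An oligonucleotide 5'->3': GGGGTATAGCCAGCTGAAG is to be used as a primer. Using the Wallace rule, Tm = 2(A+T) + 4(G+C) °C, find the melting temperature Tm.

Base counts: G=8, C=3, A=5, T=3
A+T = 8, G+C = 11
Tm = 2×8 + 4×11 = 60°C

60°C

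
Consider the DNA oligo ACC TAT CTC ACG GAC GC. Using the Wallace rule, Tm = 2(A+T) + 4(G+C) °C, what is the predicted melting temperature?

54°C

A=4, T=3, C=7, G=3
So N_AT = 7 and N_GC = 10.
Tm = 2(7) + 4(10) = 14 + 40 = 54°C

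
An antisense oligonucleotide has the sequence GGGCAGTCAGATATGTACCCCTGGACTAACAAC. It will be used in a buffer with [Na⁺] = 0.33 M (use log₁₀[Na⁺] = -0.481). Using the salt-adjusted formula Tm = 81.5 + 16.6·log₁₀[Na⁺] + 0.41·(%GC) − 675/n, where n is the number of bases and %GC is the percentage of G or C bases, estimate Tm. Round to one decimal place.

74.2°C

Length n = 33. Scanning the sequence gives G=8, T=6, C=9, A=10.
G+C = 17, so %GC = 17/33 × 100 = 51.515%
Salt term: 16.6 × (-0.481) = -7.985
GC term: 0.41 × 51.515 = 21.121; length term: −675/33 = −20.455
Tm = 81.5 + (-7.985) + 21.121 − 20.455 = 74.181 → 74.2°C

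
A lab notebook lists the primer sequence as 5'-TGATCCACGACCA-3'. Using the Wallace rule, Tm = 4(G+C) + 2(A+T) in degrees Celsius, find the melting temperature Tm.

40°C

Scanning the sequence gives A=4, G=2, C=5, T=2.
AT pairs contribute 6, GC pairs contribute 7.
Tm = 2×6 + 4×7 = 40°C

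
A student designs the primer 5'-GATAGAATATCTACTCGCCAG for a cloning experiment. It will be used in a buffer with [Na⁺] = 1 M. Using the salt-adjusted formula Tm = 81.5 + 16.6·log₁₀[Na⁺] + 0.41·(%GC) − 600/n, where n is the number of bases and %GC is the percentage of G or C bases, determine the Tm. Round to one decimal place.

Length n = 21. Scanning the sequence gives A=7, C=5, G=4, T=5.
G+C = 9, so %GC = 9/21 × 100 = 42.857%
Salt term: 16.6 × (0) = 0
GC term: 0.41 × 42.857 = 17.571; length term: −600/21 = −28.571
Tm = 81.5 + (0) + 17.571 − 28.571 = 70.5 → 70.5°C

70.5°C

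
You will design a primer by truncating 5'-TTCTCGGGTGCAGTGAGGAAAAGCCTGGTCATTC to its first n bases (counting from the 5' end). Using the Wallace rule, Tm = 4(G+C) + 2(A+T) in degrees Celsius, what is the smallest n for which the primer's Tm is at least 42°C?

First 12 bases: TTCTCGGGTGCA → Tm = 38°C (< 42°C)
First 13 bases: TTCTCGGGTGCAG → Tm = 42°C (≥ 42°C)
Since every base adds ≥2°C, Tm only increases with n, so the threshold is first crossed at n = 13.

n = 13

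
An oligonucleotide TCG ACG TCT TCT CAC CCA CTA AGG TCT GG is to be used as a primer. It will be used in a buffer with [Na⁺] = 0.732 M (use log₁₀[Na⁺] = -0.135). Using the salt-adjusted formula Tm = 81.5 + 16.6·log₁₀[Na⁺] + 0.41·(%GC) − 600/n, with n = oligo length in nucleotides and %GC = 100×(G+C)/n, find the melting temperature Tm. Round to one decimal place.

Length n = 29. Counting bases: A=5, C=10, G=6, T=8
G+C = 16, so %GC = 16/29 × 100 = 55.172%
Salt term: 16.6 × (-0.135) = -2.241
GC term: 0.41 × 55.172 = 22.621; length term: −600/29 = −20.69
Tm = 81.5 + (-2.241) + 22.621 − 20.69 = 81.19 → 81.2°C

81.2°C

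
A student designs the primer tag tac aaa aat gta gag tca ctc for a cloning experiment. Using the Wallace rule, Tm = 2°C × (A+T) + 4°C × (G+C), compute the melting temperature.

64°C

Counting bases: T=6, A=10, C=4, G=4
AT pairs contribute 16, GC pairs contribute 8.
Tm = 2(16) + 4(8) = 32 + 32 = 64°C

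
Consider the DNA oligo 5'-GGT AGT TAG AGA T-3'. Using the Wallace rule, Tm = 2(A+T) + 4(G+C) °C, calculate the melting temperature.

Scanning the sequence gives T=4, G=5, A=4, C=0.
AT pairs contribute 8, GC pairs contribute 5.
Tm = 2×8 + 4×5 = 36°C

36°C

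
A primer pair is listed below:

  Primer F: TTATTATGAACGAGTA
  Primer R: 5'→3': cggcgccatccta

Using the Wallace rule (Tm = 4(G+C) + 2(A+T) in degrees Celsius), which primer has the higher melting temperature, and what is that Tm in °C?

Primer F: A+T=12, G+C=4 → Tm = 2(12)+4(4) = 40°C
Primer R: A+T=4, G+C=9 → Tm = 2(4)+4(9) = 44°C
40°C vs 44°C → primer R is higher.

Primer R, 44°C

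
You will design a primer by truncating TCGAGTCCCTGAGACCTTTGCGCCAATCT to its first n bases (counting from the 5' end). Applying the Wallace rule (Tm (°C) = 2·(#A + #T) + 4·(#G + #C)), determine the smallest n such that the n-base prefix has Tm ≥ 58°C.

n = 19

First 18 bases: TCGAGTCCCTGAGACCTT → Tm = 56°C (< 58°C)
First 19 bases: TCGAGTCCCTGAGACCTTT → Tm = 58°C (≥ 58°C)
Each additional base adds 2°C (A/T) or 4°C (G/C), so Tm is non-decreasing in n; n = 19 is the first length to reach 58°C.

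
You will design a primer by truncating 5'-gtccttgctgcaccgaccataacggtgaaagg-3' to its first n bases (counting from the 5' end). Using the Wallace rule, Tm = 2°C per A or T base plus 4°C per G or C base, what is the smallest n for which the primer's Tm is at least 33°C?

n = 11

First 10 bases: GTCCTTGCTG → Tm = 32°C (< 33°C)
First 11 bases: GTCCTTGCTGC → Tm = 36°C (≥ 33°C)
Each additional base adds 2°C (A/T) or 4°C (G/C), so Tm is non-decreasing in n; n = 11 is the first length to reach 33°C.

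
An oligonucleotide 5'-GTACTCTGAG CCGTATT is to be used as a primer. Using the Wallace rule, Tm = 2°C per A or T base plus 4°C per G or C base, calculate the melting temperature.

Counting bases: G=4, C=4, A=3, T=6
So N_AT = 9 and N_GC = 8.
Tm = 2×9 + 4×8 = 50°C

50°C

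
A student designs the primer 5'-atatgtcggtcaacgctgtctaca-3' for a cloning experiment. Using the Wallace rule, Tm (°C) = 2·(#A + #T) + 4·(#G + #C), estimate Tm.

70°C

Scanning the sequence gives A=6, G=5, C=6, T=7.
AT pairs contribute 13, GC pairs contribute 11.
Tm = 2×13 + 4×11 = 70°C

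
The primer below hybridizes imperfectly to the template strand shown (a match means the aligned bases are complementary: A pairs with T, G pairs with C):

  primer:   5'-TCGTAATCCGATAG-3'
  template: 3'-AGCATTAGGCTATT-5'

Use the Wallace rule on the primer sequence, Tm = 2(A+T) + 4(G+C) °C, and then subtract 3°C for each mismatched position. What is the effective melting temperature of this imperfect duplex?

37°C

Primer base counts: A=4, T=4, G=3, C=3 → A+T=8, G+C=6
Perfect-match Tm = 2(8) + 4(6) = 16 + 24 = 40°C
Mismatches (positions where the bases are not complementary): 1 (at position 14)
Effective Tm = 40 − 1×3 = 40 − 3 = 37°C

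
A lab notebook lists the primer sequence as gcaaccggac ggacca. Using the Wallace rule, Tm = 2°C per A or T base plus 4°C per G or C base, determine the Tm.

54°C

C=6, A=5, T=0, G=5
A+T = 5, G+C = 11
Tm = 4·11 + 2·5 = 44 + 10 = 54°C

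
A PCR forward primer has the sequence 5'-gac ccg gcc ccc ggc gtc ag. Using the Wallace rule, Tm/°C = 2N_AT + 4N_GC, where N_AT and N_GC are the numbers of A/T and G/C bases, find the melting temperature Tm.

74°C

T=1, A=2, C=10, G=7
So N_AT = 3 and N_GC = 17.
Tm = 2(3) + 4(17) = 6 + 68 = 74°C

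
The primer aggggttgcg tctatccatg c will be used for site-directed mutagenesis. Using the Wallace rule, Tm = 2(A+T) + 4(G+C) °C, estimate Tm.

66°C

Scanning the sequence gives C=5, G=7, A=3, T=6.
A+T = 9, G+C = 12
Tm = 2×9 + 4×12 = 66°C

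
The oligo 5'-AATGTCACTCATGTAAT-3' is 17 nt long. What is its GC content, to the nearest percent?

29%

Base counts: A=6, G=2, T=6, C=3
G+C = 2 + 3 = 5 out of 17 bases
%GC = 5/17 × 100 = 29.41% ≈ 29%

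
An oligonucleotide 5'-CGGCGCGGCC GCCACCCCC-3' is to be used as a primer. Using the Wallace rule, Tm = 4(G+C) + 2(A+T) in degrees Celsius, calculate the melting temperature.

74°C

G=6, A=1, T=0, C=12
A+T = 1, G+C = 18
Tm = 4·18 + 2·1 = 72 + 2 = 74°C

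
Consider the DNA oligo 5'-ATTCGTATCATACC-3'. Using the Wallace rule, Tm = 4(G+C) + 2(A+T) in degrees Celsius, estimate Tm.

Scanning the sequence gives A=4, G=1, T=5, C=4.
A+T = 9, G+C = 5
Tm = 2×9 + 4×5 = 38°C

38°C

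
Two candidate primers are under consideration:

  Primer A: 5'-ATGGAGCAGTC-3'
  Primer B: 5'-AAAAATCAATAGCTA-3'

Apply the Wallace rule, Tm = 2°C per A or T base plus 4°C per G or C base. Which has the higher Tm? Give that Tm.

Primer B, 36°C

Primer A: A+T=5, G+C=6 → Tm = 2(5)+4(6) = 34°C
Primer B: A+T=12, G+C=3 → Tm = 2(12)+4(3) = 36°C
34°C vs 36°C → primer B is higher.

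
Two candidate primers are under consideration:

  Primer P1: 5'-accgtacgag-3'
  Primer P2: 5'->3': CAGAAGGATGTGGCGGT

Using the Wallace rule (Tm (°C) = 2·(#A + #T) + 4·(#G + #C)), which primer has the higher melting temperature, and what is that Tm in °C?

Primer P1: A+T=4, G+C=6 → Tm = 2(4)+4(6) = 32°C
Primer P2: A+T=7, G+C=10 → Tm = 2(7)+4(10) = 54°C
32°C vs 54°C → primer P2 is higher.

Primer P2, 54°C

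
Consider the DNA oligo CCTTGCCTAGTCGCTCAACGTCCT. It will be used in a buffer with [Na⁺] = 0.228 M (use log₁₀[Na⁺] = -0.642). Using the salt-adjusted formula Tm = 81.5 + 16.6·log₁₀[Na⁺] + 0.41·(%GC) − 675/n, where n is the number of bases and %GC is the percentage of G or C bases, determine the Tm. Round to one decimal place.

66.6°C

Length n = 24. Scanning the sequence gives G=4, C=10, T=7, A=3.
G+C = 14, so %GC = 14/24 × 100 = 58.333%
Salt term: 16.6 × (-0.642) = -10.657
GC term: 0.41 × 58.333 = 23.917; length term: −675/24 = −28.125
Tm = 81.5 + (-10.657) + 23.917 − 28.125 = 66.635 → 66.6°C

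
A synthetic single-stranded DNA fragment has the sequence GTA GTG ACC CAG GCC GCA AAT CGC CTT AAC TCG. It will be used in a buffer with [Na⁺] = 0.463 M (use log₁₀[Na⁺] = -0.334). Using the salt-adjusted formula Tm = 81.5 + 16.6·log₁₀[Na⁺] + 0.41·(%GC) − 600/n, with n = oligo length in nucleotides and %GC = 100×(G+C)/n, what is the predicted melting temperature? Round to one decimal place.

81.4°C

Length n = 33. Counting bases: G=8, T=6, A=8, C=11
G+C = 19, so %GC = 19/33 × 100 = 57.576%
Salt term: 16.6 × (-0.334) = -5.544
GC term: 0.41 × 57.576 = 23.606; length term: −600/33 = −18.182
Tm = 81.5 + (-5.544) + 23.606 − 18.182 = 81.38 → 81.4°C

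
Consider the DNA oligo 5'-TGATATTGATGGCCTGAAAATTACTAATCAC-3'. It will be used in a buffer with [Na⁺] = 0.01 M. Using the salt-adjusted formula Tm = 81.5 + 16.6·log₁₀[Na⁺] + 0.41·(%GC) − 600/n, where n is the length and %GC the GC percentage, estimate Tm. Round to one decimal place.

42.2°C

Length n = 31. Scanning the sequence gives T=10, C=5, G=5, A=11.
G+C = 10, so %GC = 10/31 × 100 = 32.258%
Salt term: 16.6 × (-2) = -33.2
GC term: 0.41 × 32.258 = 13.226; length term: −600/31 = −19.355
Tm = 81.5 + (-33.2) + 13.226 − 19.355 = 42.171 → 42.2°C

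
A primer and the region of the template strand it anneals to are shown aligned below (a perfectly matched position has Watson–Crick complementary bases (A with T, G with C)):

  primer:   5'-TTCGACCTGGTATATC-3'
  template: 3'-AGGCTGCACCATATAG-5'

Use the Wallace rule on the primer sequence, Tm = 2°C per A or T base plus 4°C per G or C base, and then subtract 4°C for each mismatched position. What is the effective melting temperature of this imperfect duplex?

Primer base counts: A=3, T=6, G=3, C=4 → A+T=9, G+C=7
Perfect-match Tm = 2(9) + 4(7) = 18 + 28 = 46°C
Mismatches (positions where the bases are not complementary): 2 (at positions 2, 7)
Effective Tm = 46 − 2×4 = 46 − 8 = 38°C

38°C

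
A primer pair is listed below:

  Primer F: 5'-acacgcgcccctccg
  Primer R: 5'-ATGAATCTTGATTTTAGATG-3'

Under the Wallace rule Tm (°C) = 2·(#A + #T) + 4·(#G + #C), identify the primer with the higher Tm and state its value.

Primer F, 54°C

Primer F: A+T=3, G+C=12 → Tm = 2(3)+4(12) = 54°C
Primer R: A+T=15, G+C=5 → Tm = 2(15)+4(5) = 50°C
54°C vs 50°C → primer F is higher.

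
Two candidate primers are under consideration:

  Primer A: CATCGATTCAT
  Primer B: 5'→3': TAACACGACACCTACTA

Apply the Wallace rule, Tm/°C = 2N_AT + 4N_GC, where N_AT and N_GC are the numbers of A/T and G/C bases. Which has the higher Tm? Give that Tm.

Primer A: A+T=7, G+C=4 → Tm = 2(7)+4(4) = 30°C
Primer B: A+T=10, G+C=7 → Tm = 2(10)+4(7) = 48°C
30°C vs 48°C → primer B is higher.

Primer B, 48°C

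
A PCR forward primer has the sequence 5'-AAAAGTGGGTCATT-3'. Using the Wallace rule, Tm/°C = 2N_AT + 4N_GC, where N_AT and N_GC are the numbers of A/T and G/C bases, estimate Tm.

Base counts: G=4, T=4, A=5, C=1
A+T = 9, G+C = 5
Tm = 2×9 + 4×5 = 38°C

38°C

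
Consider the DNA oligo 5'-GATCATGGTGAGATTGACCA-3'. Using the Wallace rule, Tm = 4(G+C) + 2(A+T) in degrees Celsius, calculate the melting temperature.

58°C

Base counts: C=3, G=6, T=5, A=6
A+T = 11, G+C = 9
Tm = 2×11 + 4×9 = 58°C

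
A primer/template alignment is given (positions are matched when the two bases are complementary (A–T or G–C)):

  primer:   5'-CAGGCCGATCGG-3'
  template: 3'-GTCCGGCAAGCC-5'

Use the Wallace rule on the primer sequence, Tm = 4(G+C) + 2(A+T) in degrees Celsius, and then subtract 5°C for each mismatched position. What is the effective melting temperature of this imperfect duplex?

Primer base counts: A=2, T=1, G=5, C=4 → A+T=3, G+C=9
Perfect-match Tm = 2(3) + 4(9) = 6 + 36 = 42°C
Mismatches (positions where the bases are not complementary): 1 (at position 8)
Effective Tm = 42 − 1×5 = 42 − 5 = 37°C

37°C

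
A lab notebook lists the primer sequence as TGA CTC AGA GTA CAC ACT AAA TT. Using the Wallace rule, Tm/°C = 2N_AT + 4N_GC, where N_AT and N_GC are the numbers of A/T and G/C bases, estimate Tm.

62°C

Scanning the sequence gives A=9, C=5, G=3, T=6.
So N_AT = 15 and N_GC = 8.
Tm = 2×15 + 4×8 = 62°C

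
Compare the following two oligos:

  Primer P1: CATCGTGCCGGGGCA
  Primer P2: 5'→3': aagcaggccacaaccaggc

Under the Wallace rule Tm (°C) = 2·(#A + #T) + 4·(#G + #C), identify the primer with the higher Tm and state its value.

Primer P2, 62°C

Primer P1: A+T=4, G+C=11 → Tm = 2(4)+4(11) = 52°C
Primer P2: A+T=7, G+C=12 → Tm = 2(7)+4(12) = 62°C
52°C vs 62°C → primer P2 is higher.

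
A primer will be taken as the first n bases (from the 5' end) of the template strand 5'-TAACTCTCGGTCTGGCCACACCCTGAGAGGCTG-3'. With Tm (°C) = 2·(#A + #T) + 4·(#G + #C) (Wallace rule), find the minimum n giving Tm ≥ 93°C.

n = 30

First 29 bases: TAACTCTCGGTCTGGCCACACCCTGAGAG → Tm = 92°C (< 93°C)
First 30 bases: TAACTCTCGGTCTGGCCACACCCTGAGAGG → Tm = 96°C (≥ 93°C)
Since every base adds ≥2°C, Tm only increases with n, so the threshold is first crossed at n = 30.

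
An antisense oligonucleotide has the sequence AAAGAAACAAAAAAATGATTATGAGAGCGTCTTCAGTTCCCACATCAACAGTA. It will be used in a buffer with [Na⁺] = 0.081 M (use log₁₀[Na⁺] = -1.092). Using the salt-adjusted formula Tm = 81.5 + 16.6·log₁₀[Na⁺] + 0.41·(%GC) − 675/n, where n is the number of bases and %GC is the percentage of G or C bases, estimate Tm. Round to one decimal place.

Length n = 53. Base counts: G=8, T=11, C=10, A=24
G+C = 18, so %GC = 18/53 × 100 = 33.962%
Salt term: 16.6 × (-1.092) = -18.127
GC term: 0.41 × 33.962 = 13.924; length term: −675/53 = −12.736
Tm = 81.5 + (-18.127) + 13.924 − 12.736 = 64.561 → 64.6°C

64.6°C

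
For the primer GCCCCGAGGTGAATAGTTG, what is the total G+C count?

Counting bases: A=4, G=7, C=4, T=4
G+C = 7 + 4 = 11

11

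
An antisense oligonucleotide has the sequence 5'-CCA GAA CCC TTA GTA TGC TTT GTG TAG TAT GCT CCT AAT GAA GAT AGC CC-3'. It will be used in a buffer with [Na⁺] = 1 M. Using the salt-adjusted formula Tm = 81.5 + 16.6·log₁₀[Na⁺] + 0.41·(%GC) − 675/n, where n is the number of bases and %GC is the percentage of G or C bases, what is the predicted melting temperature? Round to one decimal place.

86.0°C

Length n = 50. Counting bases: C=12, A=13, G=10, T=15
G+C = 22, so %GC = 22/50 × 100 = 44%
Salt term: 16.6 × (0) = 0
GC term: 0.41 × 44 = 18.04; length term: −675/50 = −13.5
Tm = 81.5 + (0) + 18.04 − 13.5 = 86.04 → 86.0°C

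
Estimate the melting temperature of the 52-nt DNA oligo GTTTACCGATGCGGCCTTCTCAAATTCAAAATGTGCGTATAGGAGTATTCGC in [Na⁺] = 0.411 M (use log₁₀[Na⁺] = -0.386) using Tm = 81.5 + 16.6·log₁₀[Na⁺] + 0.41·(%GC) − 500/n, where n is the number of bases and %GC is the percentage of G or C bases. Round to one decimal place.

Length n = 52. Base counts: A=13, T=16, G=12, C=11
G+C = 23, so %GC = 23/52 × 100 = 44.231%
Salt term: 16.6 × (-0.386) = -6.408
GC term: 0.41 × 44.231 = 18.135; length term: −500/52 = −9.615
Tm = 81.5 + (-6.408) + 18.135 − 9.615 = 83.612 → 83.6°C

83.6°C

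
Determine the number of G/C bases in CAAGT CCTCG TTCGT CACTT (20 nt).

Base counts: G=3, A=3, C=7, T=7
G+C = 3 + 7 = 10

10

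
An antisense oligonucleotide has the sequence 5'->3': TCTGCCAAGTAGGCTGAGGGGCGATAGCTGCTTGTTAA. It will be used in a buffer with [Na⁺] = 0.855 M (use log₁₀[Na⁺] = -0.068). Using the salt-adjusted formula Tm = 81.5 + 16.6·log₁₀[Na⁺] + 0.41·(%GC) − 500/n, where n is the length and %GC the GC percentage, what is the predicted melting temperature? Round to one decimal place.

88.8°C

Length n = 38. Base counts: G=13, A=8, T=10, C=7
G+C = 20, so %GC = 20/38 × 100 = 52.632%
Salt term: 16.6 × (-0.068) = -1.129
GC term: 0.41 × 52.632 = 21.579; length term: −500/38 = −13.158
Tm = 81.5 + (-1.129) + 21.579 − 13.158 = 88.792 → 88.8°C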